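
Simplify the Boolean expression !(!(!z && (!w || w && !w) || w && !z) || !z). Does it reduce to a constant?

false

!(!(!z && (!w || w && !w) || w && !z) || !z)
= !(!(!z && !w || w && !z) || !z)   — complement / identity
= !(!!z || !z)   — distribution
= !z && z   — De Morgan
= false   — complement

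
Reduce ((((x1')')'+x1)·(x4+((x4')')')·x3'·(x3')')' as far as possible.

((((x1')')'+x1)·(x4+((x4')')')·x3'·(x3')')'
= ((x1'+x1)·(x4+((x4')')')·x3'·(x3')')'   (double negation)
= ((x1'+x1)·(x4+x4')·x3'·(x3')')'   (double negation)
= ((x1'+x1)·x3'·(x3')')'   (complement / identity)
= (x3'·(x3')')'   (complement / identity)
= x3+x3'   (De Morgan)
= 1   (complement)

1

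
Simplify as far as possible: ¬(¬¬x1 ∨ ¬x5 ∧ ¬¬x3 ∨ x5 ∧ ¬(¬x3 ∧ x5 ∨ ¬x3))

¬x1 ∧ ¬x3

¬(¬¬x1 ∨ ¬x5 ∧ ¬¬x3 ∨ x5 ∧ ¬(¬x3 ∧ x5 ∨ ¬x3))
= ¬(¬¬x1 ∨ ¬x5 ∧ ¬¬x3 ∨ x5 ∧ ¬¬x3)   — absorption
= ¬(¬¬x1 ∨ ¬¬x3)   — distribution
= ¬x1 ∧ ¬x3   — De Morgan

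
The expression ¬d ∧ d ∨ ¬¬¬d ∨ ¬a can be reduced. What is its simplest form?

¬d ∨ ¬a

¬d ∧ d ∨ ¬¬¬d ∨ ¬a
= ¬¬¬d ∨ ¬a   — complement / identity
= ¬d ∨ ¬a   — double negation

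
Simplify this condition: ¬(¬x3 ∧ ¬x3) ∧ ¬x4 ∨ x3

¬(¬x3 ∧ ¬x3) ∧ ¬x4 ∨ x3
= ¬¬x3 ∧ ¬x4 ∨ x3   — idempotence
= x3 ∧ ¬x4 ∨ x3   — double negation
= x3   — absorption

x3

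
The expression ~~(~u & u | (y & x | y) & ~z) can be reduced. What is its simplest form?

~~(~u & u | (y & x | y) & ~z)
= ~~(~u & u | y & ~z)
= ~~(y & ~z)
= y & ~z

y & ~z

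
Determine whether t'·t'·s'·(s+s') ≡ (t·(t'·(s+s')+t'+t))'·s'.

Yes

E1: t'·t'·s'·(s+s')
    = t'·t'·s'   (complement / identity)
    = t'·s'   (idempotence)
E2: (t·(t'·(s+s')+t'+t))'·s'
    = (t·(t'+t'+t))'·s'   (complement / identity)
    = (t·(t'+t))'·s'   (idempotence)
    = t'·s'   (complement / identity)
Both reduce to t'·s', so they are equivalent.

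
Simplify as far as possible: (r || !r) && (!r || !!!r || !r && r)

!r

(r || !r) && (!r || !!!r || !r && r)
= (r || !r) && (!r || !!!r)   (complement / identity)
= !r || !!!r   (complement / identity)
= !r || !r   (double negation)
= !r   (idempotence)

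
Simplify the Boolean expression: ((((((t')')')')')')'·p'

((((((t')')')')')')'·p'
= ((((t')')')')'·p'   [double negation]
= ((t')')'·p'   [double negation]
= t'·p'   [double negation]

t'·p'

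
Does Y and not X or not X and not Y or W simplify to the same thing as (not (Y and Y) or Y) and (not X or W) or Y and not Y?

Yes

E1: Y and not X or not X and not Y or W
    = not X or W   (distribution)
E2: (not (Y and Y) or Y) and (not X or W) or Y and not Y
    = (not Y or Y) and (not X or W) or Y and not Y   (idempotence)
    = not X or W or Y and not Y   (complement / identity)
    = not X or W   (complement / identity)
Both reduce to not X or W, so they are equivalent.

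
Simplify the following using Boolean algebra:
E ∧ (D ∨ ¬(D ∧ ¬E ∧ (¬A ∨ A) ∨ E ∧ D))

E

E ∧ (D ∨ ¬(D ∧ ¬E ∧ (¬A ∨ A) ∨ E ∧ D))
= E ∧ (D ∨ ¬(D ∧ ¬E ∨ E ∧ D))   — complement / identity
= E ∧ (D ∨ ¬D)   — distribution
= E   — complement / identity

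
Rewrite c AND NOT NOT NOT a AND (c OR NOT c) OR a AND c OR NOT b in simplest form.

c OR NOT b

c AND NOT NOT NOT a AND (c OR NOT c) OR a AND c OR NOT b
= c AND NOT NOT NOT a OR a AND c OR NOT b   — complement / identity
= c AND NOT a OR a AND c OR NOT b   — double negation
= c OR NOT b   — distribution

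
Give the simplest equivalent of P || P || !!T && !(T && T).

P

P || P || !!T && !(T && T)
= P || P || !!T && !T   (idempotence)
= P || P || T && !T   (double negation)
= P || P   (complement / identity)
= P   (idempotence)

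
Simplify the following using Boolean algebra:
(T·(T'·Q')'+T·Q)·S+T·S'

(T·(T'·Q')'+T·Q)·S+T·S'
= (T·(T+Q)+T·Q)·S+T·S'
= (T+T·Q)·S+T·S'
= T·S+T·S'
= T

T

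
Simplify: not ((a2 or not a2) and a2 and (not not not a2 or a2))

not a2

not ((a2 or not a2) and a2 and (not not not a2 or a2))
= not ((a2 or not a2) and a2 and (not a2 or a2))   — double negation
= not ((a2 or not a2) and a2)   — complement / identity
= not a2   — complement / identity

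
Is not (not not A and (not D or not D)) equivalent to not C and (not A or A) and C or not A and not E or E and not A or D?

Yes

E1: not (not not A and (not D or not D))
    = not (not not A and not D)   [idempotence]
    = not A or D   [De Morgan]
E2: not C and (not A or A) and C or not A and not E or E and not A or D
    = not C and C or not A and not E or E and not A or D   [complement / identity]
    = not C and C or not A or D   [distribution]
    = not A or D   [complement / identity]
Both reduce to not A or D, so they are equivalent.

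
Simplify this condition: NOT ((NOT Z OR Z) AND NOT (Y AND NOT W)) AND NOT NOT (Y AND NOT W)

Y AND NOT W

NOT ((NOT Z OR Z) AND NOT (Y AND NOT W)) AND NOT NOT (Y AND NOT W)
= NOT NOT (Y AND NOT W) AND NOT NOT (Y AND NOT W)   [complement / identity]
= NOT NOT (Y AND NOT W)   [idempotence]
= Y AND NOT W   [double negation]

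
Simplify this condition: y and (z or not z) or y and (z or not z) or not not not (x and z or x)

y or not x

y and (z or not z) or y and (z or not z) or not not not (x and z or x)
= y and (z or not z) or not not not (x and z or x)   [idempotence]
= y and (z or not z) or not not not x   [absorption]
= y or not not not x   [complement / identity]
= y or not x   [double negation]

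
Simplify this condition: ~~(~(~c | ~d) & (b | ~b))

c & d

~~(~(~c | ~d) & (b | ~b))
= ~~~(~c | ~d)   — complement / identity
= ~(~c | ~d)   — double negation
= c & d   — De Morgan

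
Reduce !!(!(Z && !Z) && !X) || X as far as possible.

!!(!(Z && !Z) && !X) || X
= !(Z && !Z || X) || X   [De Morgan]
= !X || X   [complement / identity]
= true   [complement]

true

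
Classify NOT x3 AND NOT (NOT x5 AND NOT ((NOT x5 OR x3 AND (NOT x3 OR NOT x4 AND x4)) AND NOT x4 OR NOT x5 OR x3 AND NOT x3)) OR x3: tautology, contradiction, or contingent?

NOT x3 AND NOT (NOT x5 AND NOT ((NOT x5 OR x3 AND (NOT x3 OR NOT x4 AND x4)) AND NOT x4 OR NOT x5 OR x3 AND NOT x3)) OR x3
= NOT x3 AND NOT (NOT x5 AND NOT ((NOT x5 OR x3 AND NOT x3) AND NOT x4 OR NOT x5 OR x3 AND NOT x3)) OR x3
= NOT x3 AND NOT (NOT x5 AND NOT (NOT x5 OR x3 AND NOT x3)) OR x3
= NOT x3 AND NOT (NOT x5 AND NOT NOT x5) OR x3
= NOT x3 AND (x5 OR NOT x5) OR x3
= NOT x3 OR x3
= TRUE

tautology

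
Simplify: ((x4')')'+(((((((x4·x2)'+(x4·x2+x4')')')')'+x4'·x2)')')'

((x4')')'+(((((((x4·x2)'+(x4·x2+x4')')')')'+x4'·x2)')')'
= ((x4')')'+(((((x4·x2·(x4·x2+x4'))')'+x4'·x2)')')'   — De Morgan
= ((x4')')'+(((x4·x2·(x4·x2+x4')+x4'·x2)')')'   — double negation
= x4'+(((x4·x2·(x4·x2+x4')+x4'·x2)')')'   — double negation
= x4'+(x4·x2·(x4·x2+x4')+x4'·x2)'   — double negation
= x4'+(x4·x2+x4'·x2)'   — absorption
= x4'+x2'   — distribution

x4'+x2'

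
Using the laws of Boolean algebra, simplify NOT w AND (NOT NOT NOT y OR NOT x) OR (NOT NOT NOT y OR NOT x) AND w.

NOT w AND (NOT NOT NOT y OR NOT x) OR (NOT NOT NOT y OR NOT x) AND w
= NOT NOT NOT y OR NOT x   (distribution)
= NOT y OR NOT x   (double negation)

NOT y OR NOT x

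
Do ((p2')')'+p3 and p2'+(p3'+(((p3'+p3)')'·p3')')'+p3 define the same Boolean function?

E1: ((p2')')'+p3
    = p2'+p3   — double negation
E2: p2'+(p3'+(((p3'+p3)')'·p3')')'+p3
    = p2'+p3·((p3'+p3)')'·p3'+p3   — De Morgan
    = p2'+p3·(p3'+p3)·p3'+p3   — double negation
    = p2'+p3·p3'+p3   — complement / identity
    = p2'+p3   — complement / identity
Both reduce to p2'+p3, so they are equivalent.

Yes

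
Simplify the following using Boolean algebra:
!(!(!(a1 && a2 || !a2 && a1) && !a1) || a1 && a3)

!a1

!(!(!(a1 && a2 || !a2 && a1) && !a1) || a1 && a3)
= !(!(!a1 && !a1) || a1 && a3)   (distribution)
= !(a1 || a1 || a1 && a3)   (De Morgan)
= !(a1 || a1 && a3)   (idempotence)
= !a1   (absorption)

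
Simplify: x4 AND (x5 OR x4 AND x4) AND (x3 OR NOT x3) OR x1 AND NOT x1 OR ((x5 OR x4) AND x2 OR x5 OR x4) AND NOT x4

x5 OR x4

x4 AND (x5 OR x4 AND x4) AND (x3 OR NOT x3) OR x1 AND NOT x1 OR ((x5 OR x4) AND x2 OR x5 OR x4) AND NOT x4
= x4 AND (x5 OR x4 AND x4) AND (x3 OR NOT x3) OR x1 AND NOT x1 OR (x5 OR x4) AND NOT x4   [absorption]
= x4 AND (x5 OR x4 AND x4) AND (x3 OR NOT x3) OR (x5 OR x4) AND NOT x4   [complement / identity]
= x4 AND (x5 OR x4) AND (x3 OR NOT x3) OR (x5 OR x4) AND NOT x4   [idempotence]
= x4 AND (x5 OR x4) OR (x5 OR x4) AND NOT x4   [complement / identity]
= x5 OR x4   [distribution]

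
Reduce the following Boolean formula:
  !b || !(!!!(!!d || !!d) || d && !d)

!b || d

!b || !(!!!(!!d || !!d) || d && !d)
= !b || !(!(!!d || !!d) || d && !d)   [double negation]
= !b || !(!d && !d || d && !d)   [De Morgan]
= !b || !!d   [distribution]
= !b || d   [double negation]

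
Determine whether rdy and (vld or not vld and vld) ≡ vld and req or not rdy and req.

No

E1: rdy and (vld or not vld and vld)
    = rdy and vld   — complement / identity
E2: vld and req or not rdy and req
    = (vld or not rdy) and req   — distribution
These differ: at rdy=0, req=1, vld=1, E1 = 0 but E2 = 1.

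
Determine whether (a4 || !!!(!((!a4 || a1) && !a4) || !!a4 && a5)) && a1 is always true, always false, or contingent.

(a4 || !!!(!((!a4 || a1) && !a4) || !!a4 && a5)) && a1
= (a4 || !(!((!a4 || a1) && !a4) || !!a4 && a5)) && a1   [double negation]
= (a4 || !(!!a4 || !!a4 && a5)) && a1   [absorption]
= (a4 || !!!a4) && a1   [absorption]
= (a4 || !a4) && a1   [double negation]
= a1   [complement / identity]
This depends on a1, so it is not a constant.

contingent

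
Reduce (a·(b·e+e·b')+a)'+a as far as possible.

(a·(b·e+e·b')+a)'+a
= (a·e+a)'+a
= a'+a
= 1

1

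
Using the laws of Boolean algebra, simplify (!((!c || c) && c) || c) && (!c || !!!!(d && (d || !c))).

!c || d

(!((!c || c) && c) || c) && (!c || !!!!(d && (d || !c)))
= (!c || c) && (!c || !!!!(d && (d || !c)))   (complement / identity)
= (!c || c) && (!c || !!!!d)   (absorption)
= !c || !!!!d   (complement / identity)
= !c || !!d   (double negation)
= !c || d   (double negation)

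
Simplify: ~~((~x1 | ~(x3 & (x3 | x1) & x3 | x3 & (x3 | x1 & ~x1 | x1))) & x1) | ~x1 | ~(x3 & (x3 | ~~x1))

~x1 | ~x3

~~((~x1 | ~(x3 & (x3 | x1) & x3 | x3 & (x3 | x1 & ~x1 | x1))) & x1) | ~x1 | ~(x3 & (x3 | ~~x1))
= (~x1 | ~(x3 & (x3 | x1) & x3 | x3 & (x3 | x1 & ~x1 | x1))) & x1 | ~x1 | ~(x3 & (x3 | ~~x1))
= (~x1 | ~(x3 & (x3 | x1) & x3 | x3 & (x3 | x1 & ~x1 | x1))) & x1 | ~x1 | ~(x3 & (x3 | x1))
= (~x1 | ~(x3 & (x3 | x1) & x3 | x3 & (x3 | x1))) & x1 | ~x1 | ~(x3 & (x3 | x1))
= (~x1 | ~(x3 & (x3 | x1))) & x1 | ~x1 | ~(x3 & (x3 | x1))
= ~x1 | ~(x3 & (x3 | x1))
= ~x1 | ~x3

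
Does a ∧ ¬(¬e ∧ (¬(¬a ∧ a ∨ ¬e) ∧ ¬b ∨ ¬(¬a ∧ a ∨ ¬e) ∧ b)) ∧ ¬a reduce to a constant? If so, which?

a ∧ ¬(¬e ∧ (¬(¬a ∧ a ∨ ¬e) ∧ ¬b ∨ ¬(¬a ∧ a ∨ ¬e) ∧ b)) ∧ ¬a
= a ∧ ¬(¬e ∧ ¬(¬a ∧ a ∨ ¬e)) ∧ ¬a   [distribution]
= a ∧ (e ∨ ¬a ∧ a ∨ ¬e) ∧ ¬a   [De Morgan]
= a ∧ (e ∨ ¬e) ∧ ¬a   [complement / identity]
= a ∧ ¬a   [complement / identity]
= False   [complement]

yes, False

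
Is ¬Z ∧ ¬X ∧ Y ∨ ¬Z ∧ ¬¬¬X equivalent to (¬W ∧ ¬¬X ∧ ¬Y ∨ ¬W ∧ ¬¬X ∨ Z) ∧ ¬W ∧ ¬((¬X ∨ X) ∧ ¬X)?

E1: ¬Z ∧ ¬X ∧ Y ∨ ¬Z ∧ ¬¬¬X
    = ¬Z ∧ ¬X ∧ Y ∨ ¬Z ∧ ¬X   (double negation)
    = ¬Z ∧ ¬X   (absorption)
E2: (¬W ∧ ¬¬X ∧ ¬Y ∨ ¬W ∧ ¬¬X ∨ Z) ∧ ¬W ∧ ¬((¬X ∨ X) ∧ ¬X)
    = (¬W ∧ ¬¬X ∧ ¬Y ∨ ¬W ∧ ¬¬X ∨ Z) ∧ ¬W ∧ ¬¬X   (complement / identity)
    = (¬W ∧ ¬¬X ∨ Z) ∧ ¬W ∧ ¬¬X   (absorption)
    = ¬W ∧ ¬¬X   (absorption)
    = ¬W ∧ X   (double negation)
These differ: at W=0, X=1, Y=1, Z=1, E1 = 0 but E2 = 1.

No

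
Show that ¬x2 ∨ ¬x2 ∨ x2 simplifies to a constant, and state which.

¬x2 ∨ ¬x2 ∨ x2
= ¬x2 ∨ x2   [idempotence]
= True   [complement]

True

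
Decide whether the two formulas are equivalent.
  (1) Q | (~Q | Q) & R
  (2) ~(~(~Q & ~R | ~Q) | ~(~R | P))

No

E1: Q | (~Q | Q) & R
    = Q | R   (complement / identity)
E2: ~(~(~Q & ~R | ~Q) | ~(~R | P))
    = ~(~~Q | ~(~R | P))   (absorption)
    = ~Q & (~R | P)   (De Morgan)
These differ: at P=0, Q=1, R=0, E1 = 1 but E2 = 0.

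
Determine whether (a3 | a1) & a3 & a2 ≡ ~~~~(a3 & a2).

E1: (a3 | a1) & a3 & a2
    = a3 & a2   [absorption]
E2: ~~~~(a3 & a2)
    = ~~(a3 & a2)   [double negation]
    = a3 & a2   [double negation]
Both reduce to a3 & a2, so they are equivalent.

Yes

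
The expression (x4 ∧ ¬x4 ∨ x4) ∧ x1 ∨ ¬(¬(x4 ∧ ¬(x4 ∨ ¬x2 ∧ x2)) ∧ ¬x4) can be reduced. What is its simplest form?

(x4 ∧ ¬x4 ∨ x4) ∧ x1 ∨ ¬(¬(x4 ∧ ¬(x4 ∨ ¬x2 ∧ x2)) ∧ ¬x4)
= (x4 ∧ ¬x4 ∨ x4) ∧ x1 ∨ x4 ∧ ¬(x4 ∨ ¬x2 ∧ x2) ∨ x4
= (x4 ∧ ¬x4 ∨ x4) ∧ x1 ∨ x4 ∧ ¬x4 ∨ x4
= x4 ∧ ¬x4 ∨ x4
= x4

x4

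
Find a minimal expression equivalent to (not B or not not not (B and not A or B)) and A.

(not B or not not not (B and not A or B)) and A
= (not B or not not not B) and A   — absorption
= (not B or not B) and A   — double negation
= not B and A   — idempotence

not B and A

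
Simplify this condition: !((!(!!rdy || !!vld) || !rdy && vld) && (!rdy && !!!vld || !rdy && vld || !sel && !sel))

!((!(!!rdy || !!vld) || !rdy && vld) && (!rdy && !!!vld || !rdy && vld || !sel && !sel))
= !((!(!!rdy || !!vld) || !rdy && vld) && (!rdy && !!!vld || !rdy && vld || !sel))   — idempotence
= !((!(!!rdy || !!vld) || !rdy && vld) && (!rdy && !vld || !rdy && vld || !sel))   — double negation
= !((!rdy && !vld || !rdy && vld) && (!rdy && !vld || !rdy && vld || !sel))   — De Morgan
= !(!rdy && !vld || !rdy && vld)   — absorption
= !!rdy   — distribution
= rdy   — double negation

rdy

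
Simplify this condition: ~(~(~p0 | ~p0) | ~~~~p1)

~p0 & ~p1

~(~(~p0 | ~p0) | ~~~~p1)
= ~(~~p0 | ~~~~p1)
= ~(~~p0 | ~~p1)
= ~p0 & ~p1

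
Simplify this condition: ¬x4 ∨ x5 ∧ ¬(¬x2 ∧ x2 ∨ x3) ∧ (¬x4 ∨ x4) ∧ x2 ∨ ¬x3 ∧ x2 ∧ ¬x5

¬x4 ∨ x5 ∧ ¬(¬x2 ∧ x2 ∨ x3) ∧ (¬x4 ∨ x4) ∧ x2 ∨ ¬x3 ∧ x2 ∧ ¬x5
= ¬x4 ∨ x5 ∧ ¬x3 ∧ (¬x4 ∨ x4) ∧ x2 ∨ ¬x3 ∧ x2 ∧ ¬x5   — complement / identity
= ¬x4 ∨ x5 ∧ ¬x3 ∧ x2 ∨ ¬x3 ∧ x2 ∧ ¬x5   — complement / identity
= ¬x4 ∨ ¬x3 ∧ x2   — distribution

¬x4 ∨ ¬x3 ∧ x2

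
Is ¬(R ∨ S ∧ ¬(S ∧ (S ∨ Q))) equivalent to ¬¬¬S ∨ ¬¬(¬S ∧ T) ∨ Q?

E1: ¬(R ∨ S ∧ ¬(S ∧ (S ∨ Q)))
    = ¬(R ∨ S ∧ ¬S)   — absorption
    = ¬R   — complement / identity
E2: ¬¬¬S ∨ ¬¬(¬S ∧ T) ∨ Q
    = ¬¬¬S ∨ ¬S ∧ T ∨ Q   — double negation
    = ¬S ∨ ¬S ∧ T ∨ Q   — double negation
    = ¬S ∨ Q   — absorption
These differ: at Q=0, R=1, S=0, T=0, E1 = 0 but E2 = 1.

No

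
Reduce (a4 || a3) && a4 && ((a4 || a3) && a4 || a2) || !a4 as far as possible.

true

(a4 || a3) && a4 && ((a4 || a3) && a4 || a2) || !a4
= (a4 || a3) && a4 || !a4   (absorption)
= a4 || !a4   (absorption)
= true   (complement)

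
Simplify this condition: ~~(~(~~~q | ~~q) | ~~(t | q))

~~(~(~~~q | ~~q) | ~~(t | q))
= ~((~~~q | ~~q) & ~(t | q))   (De Morgan)
= ~((~~~q | q) & ~(t | q))   (double negation)
= ~((~q | q) & ~(t | q))   (double negation)
= ~~(t | q)   (complement / identity)
= t | q   (double negation)

t | q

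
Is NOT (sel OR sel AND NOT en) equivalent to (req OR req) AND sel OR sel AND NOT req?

No

E1: NOT (sel OR sel AND NOT en)
    = NOT sel   — absorption
E2: (req OR req) AND sel OR sel AND NOT req
    = req AND sel OR sel AND NOT req   — idempotence
    = sel   — distribution
These differ: at en=1, req=0, sel=0, E1 = 1 but E2 = 0.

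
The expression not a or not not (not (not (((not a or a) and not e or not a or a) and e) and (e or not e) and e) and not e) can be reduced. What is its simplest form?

not a or not e

not a or not not (not (not (((not a or a) and not e or not a or a) and e) and (e or not e) and e) and not e)
= not a or not not (not (not ((not a or a) and e) and (e or not e) and e) and not e)   — absorption
= not a or not not (not (not e and (e or not e) and e) and not e)   — complement / identity
= not a or not (not e and (e or not e) and e or e)   — De Morgan
= not a or not (not e and e or e)   — complement / identity
= not a or not e   — complement / identity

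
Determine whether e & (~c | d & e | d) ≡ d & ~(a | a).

E1: e & (~c | d & e | d)
    = e & (~c | d)   (absorption)
E2: d & ~(a | a)
    = d & ~a   (idempotence)
These differ: at a=1, c=0, d=1, e=1, E1 = 1 but E2 = 0.

No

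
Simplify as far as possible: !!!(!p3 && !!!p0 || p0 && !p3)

p3

!!!(!p3 && !!!p0 || p0 && !p3)
= !!!((!!!p0 || p0) && !p3)   [distribution]
= !!!((!p0 || p0) && !p3)   [double negation]
= !((!p0 || p0) && !p3)   [double negation]
= !!p3   [complement / identity]
= p3   [double negation]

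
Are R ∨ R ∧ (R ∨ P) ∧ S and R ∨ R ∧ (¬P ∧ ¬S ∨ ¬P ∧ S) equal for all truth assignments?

Yes

E1: R ∨ R ∧ (R ∨ P) ∧ S
    = R ∨ R ∧ S   (absorption)
    = R   (absorption)
E2: R ∨ R ∧ (¬P ∧ ¬S ∨ ¬P ∧ S)
    = R ∨ R ∧ ¬P   (distribution)
    = R   (absorption)
Both reduce to R, so they are equivalent.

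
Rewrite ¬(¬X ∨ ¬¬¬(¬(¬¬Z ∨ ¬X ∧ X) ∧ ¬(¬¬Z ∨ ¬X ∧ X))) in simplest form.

¬(¬X ∨ ¬¬¬(¬(¬¬Z ∨ ¬X ∧ X) ∧ ¬(¬¬Z ∨ ¬X ∧ X)))
= ¬(¬X ∨ ¬¬¬¬(¬¬Z ∨ ¬X ∧ X))
= X ∧ ¬¬¬(¬¬Z ∨ ¬X ∧ X)
= X ∧ ¬(¬¬Z ∨ ¬X ∧ X)
= X ∧ ¬¬¬Z
= X ∧ ¬Z

X ∧ ¬Z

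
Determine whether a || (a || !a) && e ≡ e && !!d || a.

E1: a || (a || !a) && e
    = a || e   (complement / identity)
E2: e && !!d || a
    = e && d || a   (double negation)
These differ: at a=0, d=0, e=1, E1 = 1 but E2 = 0.

No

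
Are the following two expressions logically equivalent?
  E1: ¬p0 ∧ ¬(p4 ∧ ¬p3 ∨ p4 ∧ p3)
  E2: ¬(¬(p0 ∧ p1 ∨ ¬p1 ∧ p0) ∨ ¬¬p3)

No

E1: ¬p0 ∧ ¬(p4 ∧ ¬p3 ∨ p4 ∧ p3)
    = ¬p0 ∧ ¬p4   (distribution)
E2: ¬(¬(p0 ∧ p1 ∨ ¬p1 ∧ p0) ∨ ¬¬p3)
    = ¬(¬p0 ∨ ¬¬p3)   (distribution)
    = p0 ∧ ¬p3   (De Morgan)
These differ: at p0=1, p1=0, p3=0, p4=0, E1 = 0 but E2 = 1.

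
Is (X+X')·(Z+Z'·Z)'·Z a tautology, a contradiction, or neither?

(X+X')·(Z+Z'·Z)'·Z
= (X+X')·Z'·Z
= Z'·Z
= 0

contradiction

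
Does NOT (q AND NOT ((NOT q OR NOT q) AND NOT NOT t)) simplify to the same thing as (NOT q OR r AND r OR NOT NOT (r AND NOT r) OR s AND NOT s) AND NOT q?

Yes

E1: NOT (q AND NOT ((NOT q OR NOT q) AND NOT NOT t))
    = NOT (q AND NOT (NOT q AND NOT NOT t))   — idempotence
    = NOT (q AND (q OR NOT t))   — De Morgan
    = NOT q   — absorption
E2: (NOT q OR r AND r OR NOT NOT (r AND NOT r) OR s AND NOT s) AND NOT q
    = (NOT q OR r AND r OR r AND NOT r OR s AND NOT s) AND NOT q   — double negation
    = (NOT q OR r AND r OR r AND NOT r) AND NOT q   — complement / identity
    = (NOT q OR r) AND NOT q   — distribution
    = NOT q   — absorption
Both reduce to NOT q, so they are equivalent.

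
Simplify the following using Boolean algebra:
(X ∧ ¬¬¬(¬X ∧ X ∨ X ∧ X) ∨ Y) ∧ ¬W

Y ∧ ¬W

(X ∧ ¬¬¬(¬X ∧ X ∨ X ∧ X) ∨ Y) ∧ ¬W
= (X ∧ ¬¬¬X ∨ Y) ∧ ¬W   — distribution
= (X ∧ ¬X ∨ Y) ∧ ¬W   — double negation
= Y ∧ ¬W   — complement / identity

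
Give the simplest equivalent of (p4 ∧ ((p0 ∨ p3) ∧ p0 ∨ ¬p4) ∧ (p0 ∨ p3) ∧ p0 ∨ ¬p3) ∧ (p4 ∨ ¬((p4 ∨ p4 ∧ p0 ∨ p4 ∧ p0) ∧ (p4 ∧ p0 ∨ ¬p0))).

(p4 ∧ ((p0 ∨ p3) ∧ p0 ∨ ¬p4) ∧ (p0 ∨ p3) ∧ p0 ∨ ¬p3) ∧ (p4 ∨ ¬((p4 ∨ p4 ∧ p0 ∨ p4 ∧ p0) ∧ (p4 ∧ p0 ∨ ¬p0)))
= (p4 ∧ ((p0 ∨ p3) ∧ p0 ∨ ¬p4) ∧ (p0 ∨ p3) ∧ p0 ∨ ¬p3) ∧ (p4 ∨ ¬(p4 ∧ p0 ∨ (p4 ∨ p4 ∧ p0) ∧ ¬p0))   [distribution]
= (p4 ∧ (p0 ∨ p3) ∧ p0 ∨ ¬p3) ∧ (p4 ∨ ¬(p4 ∧ p0 ∨ (p4 ∨ p4 ∧ p0) ∧ ¬p0))   [absorption]
= (p4 ∧ (p0 ∨ p3) ∧ p0 ∨ ¬p3) ∧ (p4 ∨ ¬(p4 ∧ p0 ∨ p4 ∧ ¬p0))   [absorption]
= (p4 ∧ p0 ∨ ¬p3) ∧ (p4 ∨ ¬(p4 ∧ p0 ∨ p4 ∧ ¬p0))   [absorption]
= (p4 ∧ p0 ∨ ¬p3) ∧ (p4 ∨ ¬p4)   [distribution]
= p4 ∧ p0 ∨ ¬p3   [complement / identity]

p4 ∧ p0 ∨ ¬p3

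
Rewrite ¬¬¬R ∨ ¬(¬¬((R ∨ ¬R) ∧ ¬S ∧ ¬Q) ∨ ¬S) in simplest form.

¬R ∨ S

¬¬¬R ∨ ¬(¬¬((R ∨ ¬R) ∧ ¬S ∧ ¬Q) ∨ ¬S)
= ¬¬¬R ∨ ¬((R ∨ ¬R) ∧ ¬S ∧ ¬Q) ∧ S   (De Morgan)
= ¬¬¬R ∨ ¬(¬S ∧ ¬Q) ∧ S   (complement / identity)
= ¬¬¬R ∨ (S ∨ Q) ∧ S   (De Morgan)
= ¬R ∨ (S ∨ Q) ∧ S   (double negation)
= ¬R ∨ S   (absorption)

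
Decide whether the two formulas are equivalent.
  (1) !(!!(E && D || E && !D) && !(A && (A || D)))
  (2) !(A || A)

No

E1: !(!!(E && D || E && !D) && !(A && (A || D)))
    = !(E && D || E && !D) || A && (A || D)   (De Morgan)
    = !E || A && (A || D)   (distribution)
    = !E || A   (absorption)
E2: !(A || A)
    = !A   (idempotence)
These differ: at A=1, D=0, E=0, E1 = 1 but E2 = 0.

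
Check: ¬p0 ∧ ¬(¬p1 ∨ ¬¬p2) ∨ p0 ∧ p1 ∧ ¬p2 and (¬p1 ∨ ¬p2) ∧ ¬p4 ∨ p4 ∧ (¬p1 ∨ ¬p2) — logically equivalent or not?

No

E1: ¬p0 ∧ ¬(¬p1 ∨ ¬¬p2) ∨ p0 ∧ p1 ∧ ¬p2
    = ¬p0 ∧ p1 ∧ ¬p2 ∨ p0 ∧ p1 ∧ ¬p2
    = p1 ∧ ¬p2
E2: (¬p1 ∨ ¬p2) ∧ ¬p4 ∨ p4 ∧ (¬p1 ∨ ¬p2)
    = ¬p1 ∨ ¬p2
These differ: at p0=0, p1=0, p2=0, p4=0, E1 = 0 but E2 = 1.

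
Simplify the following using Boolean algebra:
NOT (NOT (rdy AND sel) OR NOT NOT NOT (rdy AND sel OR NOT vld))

rdy AND sel

NOT (NOT (rdy AND sel) OR NOT NOT NOT (rdy AND sel OR NOT vld))
= NOT (NOT (rdy AND sel) OR NOT (rdy AND sel OR NOT vld))   [double negation]
= rdy AND sel AND (rdy AND sel OR NOT vld)   [De Morgan]
= rdy AND sel   [absorption]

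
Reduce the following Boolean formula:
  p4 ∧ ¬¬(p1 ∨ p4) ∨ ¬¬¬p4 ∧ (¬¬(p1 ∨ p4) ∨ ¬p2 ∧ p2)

p4 ∧ ¬¬(p1 ∨ p4) ∨ ¬¬¬p4 ∧ (¬¬(p1 ∨ p4) ∨ ¬p2 ∧ p2)
= p4 ∧ ¬¬(p1 ∨ p4) ∨ ¬p4 ∧ (¬¬(p1 ∨ p4) ∨ ¬p2 ∧ p2)   (double negation)
= p4 ∧ ¬¬(p1 ∨ p4) ∨ ¬p4 ∧ ¬¬(p1 ∨ p4)   (complement / identity)
= ¬¬(p1 ∨ p4)   (distribution)
= p1 ∨ p4   (double negation)

p1 ∨ p4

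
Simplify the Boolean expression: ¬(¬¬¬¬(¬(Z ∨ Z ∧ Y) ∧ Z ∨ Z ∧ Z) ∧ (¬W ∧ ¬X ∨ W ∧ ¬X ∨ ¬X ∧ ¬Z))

¬Z ∨ X

¬(¬¬¬¬(¬(Z ∨ Z ∧ Y) ∧ Z ∨ Z ∧ Z) ∧ (¬W ∧ ¬X ∨ W ∧ ¬X ∨ ¬X ∧ ¬Z))
= ¬(¬¬¬¬(¬(Z ∨ Z ∧ Y) ∧ Z ∨ Z ∧ Z) ∧ (¬X ∨ ¬X ∧ ¬Z))   (distribution)
= ¬(¬¬(¬(Z ∨ Z ∧ Y) ∧ Z ∨ Z ∧ Z) ∧ (¬X ∨ ¬X ∧ ¬Z))   (double negation)
= ¬(¬¬(¬(Z ∨ Z ∧ Y) ∧ Z ∨ Z ∧ Z) ∧ ¬X)   (absorption)
= ¬(¬¬(¬Z ∧ Z ∨ Z ∧ Z) ∧ ¬X)   (absorption)
= ¬(¬Z ∧ Z ∨ Z ∧ Z) ∨ X   (De Morgan)
= ¬Z ∨ X   (distribution)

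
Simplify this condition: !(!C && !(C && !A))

!(!C && !(C && !A))
= C || C && !A
= C

C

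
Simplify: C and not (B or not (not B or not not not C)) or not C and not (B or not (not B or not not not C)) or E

C and not (B or not (not B or not not not C)) or not C and not (B or not (not B or not not not C)) or E
= not (B or not (not B or not not not C)) or E   — distribution
= not (B or not (not B or not C)) or E   — double negation
= not (B or B and C) or E   — De Morgan
= not B or E   — absorption

not B or E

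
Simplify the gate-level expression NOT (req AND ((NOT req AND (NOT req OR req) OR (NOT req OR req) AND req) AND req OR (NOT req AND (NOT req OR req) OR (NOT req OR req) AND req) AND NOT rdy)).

NOT req

NOT (req AND ((NOT req AND (NOT req OR req) OR (NOT req OR req) AND req) AND req OR (NOT req AND (NOT req OR req) OR (NOT req OR req) AND req) AND NOT rdy))
= NOT (req AND (req OR NOT rdy) AND (NOT req AND (NOT req OR req) OR (NOT req OR req) AND req))
= NOT (req AND (req OR NOT rdy) AND (NOT req OR req))
= NOT (req AND (req OR NOT rdy))
= NOT req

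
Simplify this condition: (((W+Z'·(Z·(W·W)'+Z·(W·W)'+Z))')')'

(((W+Z'·(Z·(W·W)'+Z·(W·W)'+Z))')')'
= (((W+Z'·(Z·(W·W)'+Z))')')'   (idempotence)
= (((W+Z'·(Z·W'+Z))')')'   (idempotence)
= (((W+Z'·Z)')')'   (absorption)
= ((W')')'   (complement / identity)
= W'   (double negation)

W'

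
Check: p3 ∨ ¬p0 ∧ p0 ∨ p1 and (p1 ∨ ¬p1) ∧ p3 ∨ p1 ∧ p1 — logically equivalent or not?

Yes

E1: p3 ∨ ¬p0 ∧ p0 ∨ p1
    = p3 ∨ p1   — complement / identity
E2: (p1 ∨ ¬p1) ∧ p3 ∨ p1 ∧ p1
    = p3 ∨ p1 ∧ p1   — complement / identity
    = p3 ∨ p1   — idempotence
Both reduce to p3 ∨ p1, so they are equivalent.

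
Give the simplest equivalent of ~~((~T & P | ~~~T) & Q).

~~((~T & P | ~~~T) & Q)
= ~~((~T & P | ~T) & Q)   (double negation)
= ~~(~T & Q)   (absorption)
= ~T & Q   (double negation)

~T & Q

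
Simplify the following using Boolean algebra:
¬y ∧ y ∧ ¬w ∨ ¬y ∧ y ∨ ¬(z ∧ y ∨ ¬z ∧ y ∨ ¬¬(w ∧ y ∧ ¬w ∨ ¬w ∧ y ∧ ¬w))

¬y

¬y ∧ y ∧ ¬w ∨ ¬y ∧ y ∨ ¬(z ∧ y ∨ ¬z ∧ y ∨ ¬¬(w ∧ y ∧ ¬w ∨ ¬w ∧ y ∧ ¬w))
= ¬y ∧ y ∨ ¬(z ∧ y ∨ ¬z ∧ y ∨ ¬¬(w ∧ y ∧ ¬w ∨ ¬w ∧ y ∧ ¬w))   — absorption
= ¬y ∧ y ∨ ¬(z ∧ y ∨ ¬z ∧ y ∨ ¬¬(y ∧ ¬w))   — distribution
= ¬y ∧ y ∨ ¬(z ∧ y ∨ ¬z ∧ y ∨ y ∧ ¬w)   — double negation
= ¬(z ∧ y ∨ ¬z ∧ y ∨ y ∧ ¬w)   — complement / identity
= ¬(y ∨ y ∧ ¬w)   — distribution
= ¬y   — absorption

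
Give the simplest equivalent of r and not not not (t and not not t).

r and not not not (t and not not t)
= r and not (t and not not t)
= r and not (t and t)
= r and not t

r and not t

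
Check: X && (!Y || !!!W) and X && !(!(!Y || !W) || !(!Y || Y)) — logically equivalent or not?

Yes

E1: X && (!Y || !!!W)
    = X && (!Y || !W)   [double negation]
E2: X && !(!(!Y || !W) || !(!Y || Y))
    = X && (!Y || !W) && (!Y || Y)   [De Morgan]
    = X && (!Y || !W)   [complement / identity]
Both reduce to X && (!Y || !W), so they are equivalent.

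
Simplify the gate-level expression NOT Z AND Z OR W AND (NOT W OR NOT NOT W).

NOT Z AND Z OR W AND (NOT W OR NOT NOT W)
= NOT Z AND Z OR W AND (NOT W OR W)   (double negation)
= NOT Z AND Z OR W   (complement / identity)
= W   (complement / identity)

W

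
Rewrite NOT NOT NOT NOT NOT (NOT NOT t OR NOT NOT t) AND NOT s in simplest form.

NOT t AND NOT s

NOT NOT NOT NOT NOT (NOT NOT t OR NOT NOT t) AND NOT s
= NOT NOT NOT (NOT NOT t OR NOT NOT t) AND NOT s
= NOT NOT NOT NOT NOT t AND NOT s
= NOT NOT NOT t AND NOT s
= NOT t AND NOT s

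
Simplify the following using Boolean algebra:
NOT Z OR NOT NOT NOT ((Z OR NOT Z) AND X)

NOT Z OR NOT NOT NOT ((Z OR NOT Z) AND X)
= NOT Z OR NOT ((Z OR NOT Z) AND X)
= NOT Z OR NOT X

NOT Z OR NOT X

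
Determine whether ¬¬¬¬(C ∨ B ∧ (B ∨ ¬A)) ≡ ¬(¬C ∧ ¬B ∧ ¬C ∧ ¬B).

Yes

E1: ¬¬¬¬(C ∨ B ∧ (B ∨ ¬A))
    = ¬¬¬¬(C ∨ B)   (absorption)
    = ¬¬(C ∨ B)   (double negation)
    = C ∨ B   (double negation)
E2: ¬(¬C ∧ ¬B ∧ ¬C ∧ ¬B)
    = ¬(¬C ∧ ¬B)   (idempotence)
    = C ∨ B   (De Morgan)
Both reduce to C ∨ B, so they are equivalent.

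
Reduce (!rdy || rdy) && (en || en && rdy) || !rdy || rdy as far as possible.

true

(!rdy || rdy) && (en || en && rdy) || !rdy || rdy
= (!rdy || rdy) && en || !rdy || rdy
= !rdy || rdy
= true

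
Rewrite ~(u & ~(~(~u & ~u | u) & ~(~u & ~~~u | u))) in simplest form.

~u

~(u & ~(~(~u & ~u | u) & ~(~u & ~~~u | u)))
= ~(u & ~(~(~u & ~u | u) & ~(~u & ~u | u)))   (double negation)
= ~(u & (~u & ~u | u | ~u & ~u | u))   (De Morgan)
= ~(u & (~u & ~u | u))   (idempotence)
= ~(u & (~u | u))   (idempotence)
= ~u   (complement / identity)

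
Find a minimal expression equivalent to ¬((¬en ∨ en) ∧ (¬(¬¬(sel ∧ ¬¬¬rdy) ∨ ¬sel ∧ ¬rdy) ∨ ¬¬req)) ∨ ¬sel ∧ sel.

¬((¬en ∨ en) ∧ (¬(¬¬(sel ∧ ¬¬¬rdy) ∨ ¬sel ∧ ¬rdy) ∨ ¬¬req)) ∨ ¬sel ∧ sel
= ¬((¬en ∨ en) ∧ (¬(¬¬(sel ∧ ¬rdy) ∨ ¬sel ∧ ¬rdy) ∨ ¬¬req)) ∨ ¬sel ∧ sel
= ¬((¬en ∨ en) ∧ (¬(¬¬(sel ∧ ¬rdy) ∨ ¬sel ∧ ¬rdy) ∨ ¬¬req))
= ¬((¬en ∨ en) ∧ (¬(sel ∧ ¬rdy ∨ ¬sel ∧ ¬rdy) ∨ ¬¬req))
= ¬(¬(sel ∧ ¬rdy ∨ ¬sel ∧ ¬rdy) ∨ ¬¬req)
= ¬(¬¬rdy ∨ ¬¬req)
= ¬rdy ∧ ¬req

¬rdy ∧ ¬req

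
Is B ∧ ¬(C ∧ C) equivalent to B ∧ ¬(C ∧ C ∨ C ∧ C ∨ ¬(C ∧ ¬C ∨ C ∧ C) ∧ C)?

E1: B ∧ ¬(C ∧ C)
    = B ∧ ¬C   — idempotence
E2: B ∧ ¬(C ∧ C ∨ C ∧ C ∨ ¬(C ∧ ¬C ∨ C ∧ C) ∧ C)
    = B ∧ ¬(C ∧ C ∨ C ∧ C ∨ ¬C ∧ C)   — distribution
    = B ∧ ¬(C ∧ C ∨ ¬C ∧ C)   — idempotence
    = B ∧ ¬C   — distribution
Both reduce to B ∧ ¬C, so they are equivalent.

Yes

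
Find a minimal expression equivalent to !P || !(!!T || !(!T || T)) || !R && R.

!P || !T

!P || !(!!T || !(!T || T)) || !R && R
= !P || !(!!T || !(!T || T))   [complement / identity]
= !P || !T && (!T || T)   [De Morgan]
= !P || !T   [complement / identity]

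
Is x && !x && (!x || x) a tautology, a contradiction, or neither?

contradiction

x && !x && (!x || x)
= x && !x
= false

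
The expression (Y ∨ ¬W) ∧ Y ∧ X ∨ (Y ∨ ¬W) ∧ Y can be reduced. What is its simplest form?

Y

(Y ∨ ¬W) ∧ Y ∧ X ∨ (Y ∨ ¬W) ∧ Y
= (Y ∨ ¬W) ∧ Y
= Y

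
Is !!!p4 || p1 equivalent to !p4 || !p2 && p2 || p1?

E1: !!!p4 || p1
    = !p4 || p1   — double negation
E2: !p4 || !p2 && p2 || p1
    = !p4 || p1   — complement / identity
Both reduce to !p4 || p1, so they are equivalent.

Yes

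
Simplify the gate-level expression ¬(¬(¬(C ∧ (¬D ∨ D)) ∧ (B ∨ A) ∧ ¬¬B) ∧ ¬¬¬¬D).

¬(¬(¬(C ∧ (¬D ∨ D)) ∧ (B ∨ A) ∧ ¬¬B) ∧ ¬¬¬¬D)
= ¬(¬(¬C ∧ (B ∨ A) ∧ ¬¬B) ∧ ¬¬¬¬D)   [complement / identity]
= ¬(¬(¬C ∧ (B ∨ A) ∧ B) ∧ ¬¬¬¬D)   [double negation]
= ¬C ∧ (B ∨ A) ∧ B ∨ ¬¬¬D   [De Morgan]
= ¬C ∧ B ∨ ¬¬¬D   [absorption]
= ¬C ∧ B ∨ ¬D   [double negation]

¬C ∧ B ∨ ¬D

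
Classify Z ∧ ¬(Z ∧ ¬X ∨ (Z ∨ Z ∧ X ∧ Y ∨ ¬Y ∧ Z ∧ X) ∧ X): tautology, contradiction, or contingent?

contradiction

Z ∧ ¬(Z ∧ ¬X ∨ (Z ∨ Z ∧ X ∧ Y ∨ ¬Y ∧ Z ∧ X) ∧ X)
= Z ∧ ¬(Z ∧ ¬X ∨ (Z ∨ Z ∧ X) ∧ X)   (distribution)
= Z ∧ ¬(Z ∧ ¬X ∨ Z ∧ X)   (absorption)
= Z ∧ ¬Z   (distribution)
= False   (complement)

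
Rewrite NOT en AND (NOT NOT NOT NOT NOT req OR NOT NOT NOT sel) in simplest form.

NOT en AND (NOT req OR NOT sel)

NOT en AND (NOT NOT NOT NOT NOT req OR NOT NOT NOT sel)
= NOT en AND (NOT NOT NOT NOT NOT req OR NOT sel)   (double negation)
= NOT en AND (NOT NOT NOT req OR NOT sel)   (double negation)
= NOT en AND (NOT req OR NOT sel)   (double negation)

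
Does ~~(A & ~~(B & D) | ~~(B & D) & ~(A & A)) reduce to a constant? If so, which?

~~(A & ~~(B & D) | ~~(B & D) & ~(A & A))
= ~~(A & ~~(B & D) | ~~(B & D) & ~A)   [idempotence]
= ~~~~(B & D)   [distribution]
= ~~(B & D)   [double negation]
= B & D   [double negation]
This depends on B, D, so it is not a constant.

no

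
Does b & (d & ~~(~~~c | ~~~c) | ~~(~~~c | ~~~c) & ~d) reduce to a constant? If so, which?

b & (d & ~~(~~~c | ~~~c) | ~~(~~~c | ~~~c) & ~d)
= b & ~~(~~~c | ~~~c)   (distribution)
= b & ~~~~~c   (idempotence)
= b & ~~~c   (double negation)
= b & ~c   (double negation)
This depends on b, c, so it is not a constant.

no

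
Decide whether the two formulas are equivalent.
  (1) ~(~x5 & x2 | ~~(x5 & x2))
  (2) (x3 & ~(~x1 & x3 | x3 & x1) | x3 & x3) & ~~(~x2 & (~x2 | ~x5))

No

E1: ~(~x5 & x2 | ~~(x5 & x2))
    = ~(~x5 & x2 | x5 & x2)   (double negation)
    = ~x2   (distribution)
E2: (x3 & ~(~x1 & x3 | x3 & x1) | x3 & x3) & ~~(~x2 & (~x2 | ~x5))
    = (x3 & ~x3 | x3 & x3) & ~~(~x2 & (~x2 | ~x5))   (distribution)
    = x3 & ~~(~x2 & (~x2 | ~x5))   (distribution)
    = x3 & ~~~x2   (absorption)
    = x3 & ~x2   (double negation)
These differ: at x1=0, x2=0, x3=0, x5=0, E1 = 1 but E2 = 0.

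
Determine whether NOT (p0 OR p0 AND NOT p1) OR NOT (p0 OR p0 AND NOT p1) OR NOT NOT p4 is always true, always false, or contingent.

NOT (p0 OR p0 AND NOT p1) OR NOT (p0 OR p0 AND NOT p1) OR NOT NOT p4
= NOT (p0 OR p0 AND NOT p1) OR NOT NOT p4   (idempotence)
= NOT p0 OR NOT NOT p4   (absorption)
= NOT p0 OR p4   (double negation)
This depends on p0, p4, so it is not a constant.

contingent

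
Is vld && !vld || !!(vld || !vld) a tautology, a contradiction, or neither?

vld && !vld || !!(vld || !vld)
= !!(vld || !vld)
= vld || !vld
= true

tautology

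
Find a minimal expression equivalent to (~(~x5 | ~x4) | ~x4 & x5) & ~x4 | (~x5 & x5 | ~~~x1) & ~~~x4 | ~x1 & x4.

(~(~x5 | ~x4) | ~x4 & x5) & ~x4 | (~x5 & x5 | ~~~x1) & ~~~x4 | ~x1 & x4
= (~(~x5 | ~x4) | ~x4 & x5) & ~x4 | ~~~x1 & ~~~x4 | ~x1 & x4   — complement / identity
= (~(~x5 | ~x4) | ~x4 & x5) & ~x4 | ~x1 & ~~~x4 | ~x1 & x4   — double negation
= (~(~x5 | ~x4) | ~x4 & x5) & ~x4 | ~x1 & ~x4 | ~x1 & x4   — double negation
= (~(~x5 | ~x4) | ~x4 & x5) & ~x4 | ~x1   — distribution
= (x5 & x4 | ~x4 & x5) & ~x4 | ~x1   — De Morgan
= x5 & ~x4 | ~x1   — distribution

x5 & ~x4 | ~x1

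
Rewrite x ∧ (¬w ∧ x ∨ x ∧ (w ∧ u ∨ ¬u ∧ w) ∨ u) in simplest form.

x

x ∧ (¬w ∧ x ∨ x ∧ (w ∧ u ∨ ¬u ∧ w) ∨ u)
= x ∧ (¬w ∧ x ∨ x ∧ w ∨ u)
= x ∧ (x ∨ u)
= x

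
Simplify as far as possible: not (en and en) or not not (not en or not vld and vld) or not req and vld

not en or not req and vld

not (en and en) or not not (not en or not vld and vld) or not req and vld
= not (en and en) or not en or not vld and vld or not req and vld   [double negation]
= not en or not en or not vld and vld or not req and vld   [idempotence]
= not en or not en or not req and vld   [complement / identity]
= not en or not req and vld   [idempotence]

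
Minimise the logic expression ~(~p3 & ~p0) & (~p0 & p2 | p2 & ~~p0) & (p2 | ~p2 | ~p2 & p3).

(p3 | p0) & p2

~(~p3 & ~p0) & (~p0 & p2 | p2 & ~~p0) & (p2 | ~p2 | ~p2 & p3)
= ~(~p3 & ~p0) & (~p0 & p2 | p2 & ~~p0) & (p2 | ~p2)
= (p3 | p0) & (~p0 & p2 | p2 & ~~p0) & (p2 | ~p2)
= (p3 | p0) & (~p0 & p2 | p2 & p0) & (p2 | ~p2)
= (p3 | p0) & p2 & (p2 | ~p2)
= (p3 | p0) & p2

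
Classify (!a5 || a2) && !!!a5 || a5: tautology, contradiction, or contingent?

(!a5 || a2) && !!!a5 || a5
= (!a5 || a2) && !a5 || a5   [double negation]
= !a5 || a5   [absorption]
= true   [complement]

tautology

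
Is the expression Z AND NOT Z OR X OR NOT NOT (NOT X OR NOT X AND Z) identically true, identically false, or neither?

identically true

Z AND NOT Z OR X OR NOT NOT (NOT X OR NOT X AND Z)
= Z AND NOT Z OR X OR NOT NOT NOT X   (absorption)
= X OR NOT NOT NOT X   (complement / identity)
= X OR NOT X   (double negation)
= TRUE   (complement)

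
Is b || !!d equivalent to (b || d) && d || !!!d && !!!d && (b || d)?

Yes

E1: b || !!d
    = b || d   (double negation)
E2: (b || d) && d || !!!d && !!!d && (b || d)
    = (b || d) && d || !!!d && (b || d)   (idempotence)
    = (b || d) && d || !d && (b || d)   (double negation)
    = b || d   (distribution)
Both reduce to b || d, so they are equivalent.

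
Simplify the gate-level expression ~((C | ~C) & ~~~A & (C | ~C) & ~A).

A

~((C | ~C) & ~~~A & (C | ~C) & ~A)
= ~((C | ~C) & ~A & (C | ~C) & ~A)   (double negation)
= ~((C | ~C) & ~A)   (idempotence)
= ~~A   (complement / identity)
= A   (double negation)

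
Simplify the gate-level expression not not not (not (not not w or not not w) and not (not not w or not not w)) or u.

w or u

not not not (not (not not w or not not w) and not (not not w or not not w)) or u
= not (not (not not w or not not w) and not (not not w or not not w)) or u   [double negation]
= not not (not not w or not not w) or u   [idempotence]
= not (not w and not w) or u   [De Morgan]
= w or w or u   [De Morgan]
= w or u   [idempotence]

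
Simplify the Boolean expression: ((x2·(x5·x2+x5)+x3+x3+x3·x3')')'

x2·x5+x3

((x2·(x5·x2+x5)+x3+x3+x3·x3')')'
= ((x2·(x5·x2+x5)+x3+x3)')'
= x2·(x5·x2+x5)+x3+x3
= x2·x5+x3+x3
= x2·x5+x3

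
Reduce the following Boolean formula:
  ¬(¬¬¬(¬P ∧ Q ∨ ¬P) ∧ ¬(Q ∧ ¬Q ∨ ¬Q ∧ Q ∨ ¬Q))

¬(¬¬¬(¬P ∧ Q ∨ ¬P) ∧ ¬(Q ∧ ¬Q ∨ ¬Q ∧ Q ∨ ¬Q))
= ¬(¬¬¬(¬P ∧ Q ∨ ¬P) ∧ ¬(¬Q ∧ (Q ∨ Q) ∨ ¬Q))   — distribution
= ¬(¬¬¬(¬P ∧ Q ∨ ¬P) ∧ ¬(¬Q ∧ Q ∨ ¬Q))   — idempotence
= ¬(¬¬¬(¬P ∧ Q ∨ ¬P) ∧ ¬¬Q)   — complement / identity
= ¬¬(¬P ∧ Q ∨ ¬P) ∨ ¬Q   — De Morgan
= ¬¬¬P ∨ ¬Q   — absorption
= ¬P ∨ ¬Q   — double negation

¬P ∨ ¬Q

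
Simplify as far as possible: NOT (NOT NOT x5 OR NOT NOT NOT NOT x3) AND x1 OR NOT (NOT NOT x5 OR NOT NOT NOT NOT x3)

NOT x5 AND NOT x3

NOT (NOT NOT x5 OR NOT NOT NOT NOT x3) AND x1 OR NOT (NOT NOT x5 OR NOT NOT NOT NOT x3)
= NOT (NOT NOT x5 OR NOT NOT NOT NOT x3)
= NOT (NOT NOT x5 OR NOT NOT x3)
= NOT x5 AND NOT x3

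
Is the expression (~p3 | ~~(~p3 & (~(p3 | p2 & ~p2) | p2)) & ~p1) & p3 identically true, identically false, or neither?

identically false

(~p3 | ~~(~p3 & (~(p3 | p2 & ~p2) | p2)) & ~p1) & p3
= (~p3 | ~~(~p3 & (~p3 | p2)) & ~p1) & p3   — complement / identity
= (~p3 | ~~~p3 & ~p1) & p3   — absorption
= (~p3 | ~p3 & ~p1) & p3   — double negation
= ~p3 & p3   — absorption
= 0   — complement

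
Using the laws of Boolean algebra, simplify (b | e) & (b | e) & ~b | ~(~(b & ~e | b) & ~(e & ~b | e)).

b | e

(b | e) & (b | e) & ~b | ~(~(b & ~e | b) & ~(e & ~b | e))
= (b | e) & (b | e) & ~b | ~(~(b & ~e | b) & ~e)   — absorption
= (b | e) & (b | e) & ~b | ~(~b & ~e)   — absorption
= (b | e) & ~b | ~(~b & ~e)   — idempotence
= (b | e) & ~b | b | e   — De Morgan
= b | e   — absorption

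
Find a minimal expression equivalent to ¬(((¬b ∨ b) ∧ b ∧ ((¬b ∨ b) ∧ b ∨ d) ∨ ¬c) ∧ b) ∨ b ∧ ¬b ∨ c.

¬(((¬b ∨ b) ∧ b ∧ ((¬b ∨ b) ∧ b ∨ d) ∨ ¬c) ∧ b) ∨ b ∧ ¬b ∨ c
= ¬(((¬b ∨ b) ∧ b ∨ ¬c) ∧ b) ∨ b ∧ ¬b ∨ c   — absorption
= ¬((b ∨ ¬c) ∧ b) ∨ b ∧ ¬b ∨ c   — complement / identity
= ¬b ∨ b ∧ ¬b ∨ c   — absorption
= ¬b ∨ c   — complement / identity

¬b ∨ c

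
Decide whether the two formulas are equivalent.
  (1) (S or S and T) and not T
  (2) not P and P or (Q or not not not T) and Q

E1: (S or S and T) and not T
    = S and not T   (absorption)
E2: not P and P or (Q or not not not T) and Q
    = not P and P or (Q or not T) and Q   (double negation)
    = not P and P or Q   (absorption)
    = Q   (complement / identity)
These differ: at P=0, Q=1, S=0, T=0, E1 = 0 but E2 = 1.

No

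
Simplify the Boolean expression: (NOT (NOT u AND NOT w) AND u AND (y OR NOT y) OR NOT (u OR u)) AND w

(NOT (NOT u AND NOT w) AND u AND (y OR NOT y) OR NOT (u OR u)) AND w
= (NOT (NOT u AND NOT w) AND u OR NOT (u OR u)) AND w
= ((u OR w) AND u OR NOT (u OR u)) AND w
= (u OR NOT (u OR u)) AND w
= (u OR NOT u) AND w
= w

w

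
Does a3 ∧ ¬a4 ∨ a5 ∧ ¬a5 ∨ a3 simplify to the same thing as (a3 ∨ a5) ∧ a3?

Yes

E1: a3 ∧ ¬a4 ∨ a5 ∧ ¬a5 ∨ a3
    = a3 ∧ ¬a4 ∨ a3   (complement / identity)
    = a3   (absorption)
E2: (a3 ∨ a5) ∧ a3
    = a3   (absorption)
Both reduce to a3, so they are equivalent.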